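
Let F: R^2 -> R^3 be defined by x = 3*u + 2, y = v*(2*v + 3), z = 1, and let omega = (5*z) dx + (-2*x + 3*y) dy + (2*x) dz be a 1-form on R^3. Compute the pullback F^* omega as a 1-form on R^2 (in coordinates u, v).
F^* omega = (15) du + (-24*u*v - 18*u + 24*v^3 + 54*v^2 + 11*v - 12) dv

Using F^*(f dg) = (f ∘ F) d(g ∘ F), substitute each coordinate x_i by F_i(u, v) in f_i, and replace dx_i by d F_i = (∂F_i/∂u) du + (∂F_i/∂v) dv.
  For the x component: f_1(F) = 5; d F_1 = (3) du + (0) dv
  For the y component: f_2(F) = -6*u + 6*v^2 + 9*v - 4; d F_2 = (0) du + (4*v + 3) dv
  For the z component: f_3(F) = 6*u + 4; d F_3 = (0) du + (0) dv
Combining and collecting du, dv coefficients:
  coeff of du: 15
  coeff of dv: -24*u*v - 18*u + 24*v^3 + 54*v^2 + 11*v - 12
F^* omega = (15) du + (-24*u*v - 18*u + 24*v^3 + 54*v^2 + 11*v - 12) dv.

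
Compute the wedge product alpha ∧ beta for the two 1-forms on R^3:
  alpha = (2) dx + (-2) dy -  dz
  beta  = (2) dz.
alpha ∧ beta = (4) dx ∧ dz + (-4) dy ∧ dz

Distribute the wedge, using dx_i ∧ dx_j = -dx_j ∧ dx_i and dx_i ∧ dx_i = 0. For each pair (i, j) with i < j, the coefficient of dx_i ∧ dx_j in alpha ∧ beta is (alpha_i * beta_j - alpha_j * beta_i). Collecting: alpha ∧ beta = (4) dx ∧ dz + (-4) dy ∧ dz.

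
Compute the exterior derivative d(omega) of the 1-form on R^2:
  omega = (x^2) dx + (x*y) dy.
d(omega) = (y) dx ∧ dy

For a 1-form omega = sum_i f_i dx_i, the exterior derivative is
  d(omega) = sum_{i < j} (∂f_j/∂x_i - ∂f_i/∂x_j) dx_i ∧ dx_j.
  coefficient of dx ∧ dy: ∂f_2/∂x - ∂f_1/∂y = ∂(x*y)/∂x - ∂(x^2)/∂y = y
Assembling: d(omega) = (y) dx ∧ dy.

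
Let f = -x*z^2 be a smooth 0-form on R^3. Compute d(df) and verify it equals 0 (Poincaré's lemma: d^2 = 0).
d(df) = 0

Step 1: df = sum_i (∂f/∂x_i) dx_i = (-z^2) dx + (0) dy + (-2*x*z) dz.
Step 2: Apply d again. Using the 1-form formula, the coefficient of dx ∧ dy in d(df) is ∂^2 f/∂x ∂y - ∂^2 f/∂y ∂x = (0) - (0) = 0 (equality of mixed partials for smooth f).
Similarly for dx ∧ dz and dy ∧ dz — all coefficients vanish. So d(df) = 0.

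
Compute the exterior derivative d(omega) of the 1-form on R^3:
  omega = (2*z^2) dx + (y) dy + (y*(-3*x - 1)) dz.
d(omega) = (-3*y - 4*z) dx ∧ dz + (-3*x - 1) dy ∧ dz

For a 1-form omega = sum_i f_i dx_i, the exterior derivative is
  d(omega) = sum_{i < j} (∂f_j/∂x_i - ∂f_i/∂x_j) dx_i ∧ dx_j.
  coefficient of dx ∧ dz: ∂f_3/∂x - ∂f_1/∂z = ∂(y*(-3*x - 1))/∂x - ∂(2*z^2)/∂z = -3*y - 4*z
  coefficient of dy ∧ dz: ∂f_3/∂y - ∂f_2/∂z = ∂(y*(-3*x - 1))/∂y - ∂(y)/∂z = -3*x - 1
Assembling: d(omega) = (-3*y - 4*z) dx ∧ dz + (-3*x - 1) dy ∧ dz.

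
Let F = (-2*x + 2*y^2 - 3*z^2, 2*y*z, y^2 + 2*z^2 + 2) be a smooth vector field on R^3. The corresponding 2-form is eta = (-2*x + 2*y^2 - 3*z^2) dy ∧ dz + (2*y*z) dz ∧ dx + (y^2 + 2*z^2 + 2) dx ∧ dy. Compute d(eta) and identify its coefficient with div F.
d(eta) = (6*z - 2) dx ∧ dy ∧ dz; div F = 6*z - 2

For a 2-form in R^3 of the form above, applying d gives a 3-form with coefficient ∂P/∂x + ∂Q/∂y + ∂R/∂z:
  ∂P/∂x = -2
  ∂Q/∂y = 2*z
  ∂R/∂z = 4*z
Sum = 6*z - 2, which is exactly div F.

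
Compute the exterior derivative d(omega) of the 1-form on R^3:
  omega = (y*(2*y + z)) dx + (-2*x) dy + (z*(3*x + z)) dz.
d(omega) = (-4*y - z - 2) dx ∧ dy + (-y + 3*z) dx ∧ dz

For a 1-form omega = sum_i f_i dx_i, the exterior derivative is
  d(omega) = sum_{i < j} (∂f_j/∂x_i - ∂f_i/∂x_j) dx_i ∧ dx_j.
  coefficient of dx ∧ dy: ∂f_2/∂x - ∂f_1/∂y = ∂(-2*x)/∂x - ∂(y*(2*y + z))/∂y = -4*y - z - 2
  coefficient of dx ∧ dz: ∂f_3/∂x - ∂f_1/∂z = ∂(z*(3*x + z))/∂x - ∂(y*(2*y + z))/∂z = -y + 3*z
Assembling: d(omega) = (-4*y - z - 2) dx ∧ dy + (-y + 3*z) dx ∧ dz.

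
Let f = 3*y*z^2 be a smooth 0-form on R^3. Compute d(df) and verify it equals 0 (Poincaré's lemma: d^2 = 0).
d(df) = 0

Step 1: df = sum_i (∂f/∂x_i) dx_i = (0) dx + (3*z^2) dy + (6*y*z) dz.
Step 2: Apply d again. Using the 1-form formula, the coefficient of dx ∧ dy in d(df) is ∂^2 f/∂x ∂y - ∂^2 f/∂y ∂x = (0) - (0) = 0 (equality of mixed partials for smooth f).
Similarly for dx ∧ dz and dy ∧ dz — all coefficients vanish. So d(df) = 0.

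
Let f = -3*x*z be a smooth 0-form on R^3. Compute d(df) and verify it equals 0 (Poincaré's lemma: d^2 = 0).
d(df) = 0

Step 1: df = sum_i (∂f/∂x_i) dx_i = (-3*z) dx + (0) dy + (-3*x) dz.
Step 2: Apply d again. Using the 1-form formula, the coefficient of dx ∧ dy in d(df) is ∂^2 f/∂x ∂y - ∂^2 f/∂y ∂x = (0) - (0) = 0 (equality of mixed partials for smooth f).
Similarly for dx ∧ dz and dy ∧ dz — all coefficients vanish. So d(df) = 0.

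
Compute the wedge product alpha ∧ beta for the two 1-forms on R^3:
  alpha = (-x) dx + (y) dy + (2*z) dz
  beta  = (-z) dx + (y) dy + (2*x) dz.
alpha ∧ beta = (y*(-x + z)) dx ∧ dy + (-2*x^2 + 2*z^2) dx ∧ dz + (2*y*(x - z)) dy ∧ dz

Distribute the wedge, using dx_i ∧ dx_j = -dx_j ∧ dx_i and dx_i ∧ dx_i = 0. For each pair (i, j) with i < j, the coefficient of dx_i ∧ dx_j in alpha ∧ beta is (alpha_i * beta_j - alpha_j * beta_i). Collecting: alpha ∧ beta = (y*(-x + z)) dx ∧ dy + (-2*x^2 + 2*z^2) dx ∧ dz + (2*y*(x - z)) dy ∧ dz.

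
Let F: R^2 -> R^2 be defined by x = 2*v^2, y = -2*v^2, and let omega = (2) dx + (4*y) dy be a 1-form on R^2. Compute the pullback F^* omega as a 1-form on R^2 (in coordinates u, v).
F^* omega = (32*v^3 + 8*v) dv

Using F^*(f dg) = (f ∘ F) d(g ∘ F), substitute each coordinate x_i by F_i(u, v) in f_i, and replace dx_i by d F_i = (∂F_i/∂u) du + (∂F_i/∂v) dv.
  For the x component: f_1(F) = 2; d F_1 = (0) du + (4*v) dv
  For the y component: f_2(F) = -8*v^2; d F_2 = (0) du + (-4*v) dv
Combining and collecting du, dv coefficients:
  coeff of du: 0
  coeff of dv: 32*v^3 + 8*v
F^* omega = (32*v^3 + 8*v) dv.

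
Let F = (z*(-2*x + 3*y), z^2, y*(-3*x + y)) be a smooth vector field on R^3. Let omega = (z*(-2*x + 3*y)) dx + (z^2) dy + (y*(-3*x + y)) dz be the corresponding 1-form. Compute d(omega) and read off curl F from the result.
d(omega) = (-3*x + 2*y - 2*z) dy ∧ dz + (-2*x + 6*y) dz ∧ dx + (-3*z) dx ∧ dy; curl F = (-3*x + 2*y - 2*z, -2*x + 6*y, -3*z)

d omega = sum_{i<j} (∂f_j/∂x_i - ∂f_i/∂x_j) dx_i ∧ dx_j. Under the identification (dy ∧ dz, dz ∧ dx, dx ∧ dy) ↔ (e_x, e_y, e_z), the coefficients are exactly the components of curl F. Compute:
  ∂R/∂y - ∂Q/∂z = (-3*x + 2*y) - (2*z) = -3*x + 2*y - 2*z
  ∂P/∂z - ∂R/∂x = (-2*x + 3*y) - (-3*y) = -2*x + 6*y
  ∂Q/∂x - ∂P/∂y = (0) - (3*z) = -3*z.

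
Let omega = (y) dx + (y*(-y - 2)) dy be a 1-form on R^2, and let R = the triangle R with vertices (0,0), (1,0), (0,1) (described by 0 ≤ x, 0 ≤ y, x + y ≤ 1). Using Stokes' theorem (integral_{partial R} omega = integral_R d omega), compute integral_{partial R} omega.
integral_(partial R) omega = -1/2

Stokes: integral_partial_R omega = integral_R d omega with d omega = (∂Q/∂x - ∂P/∂y) dx ∧ dy.
  ∂Q/∂x = 0
  ∂P/∂y = 1
  integrand = ∂Q/∂x - ∂P/∂y = -1.
Integrating over R: integral_0^1 integral_0^{1-x} (-1) dy dx = -1/2.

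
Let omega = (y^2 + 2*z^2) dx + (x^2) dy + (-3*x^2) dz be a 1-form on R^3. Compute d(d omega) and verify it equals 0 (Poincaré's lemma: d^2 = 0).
d(d omega) = 0

Step 1: d omega = sum_{i<j} (∂f_j/∂x_i - ∂f_i/∂x_j) dx_i ∧ dx_j:
  coeff of dx ∧ dy: 2*x - 2*y
  coeff of dx ∧ dz: -6*x - 4*z
  coeff of dy ∧ dz: 0
Step 2: Apply d again to each 2-form coefficient. The only possible 3-form in R^3 is dx ∧ dy ∧ dz, with coefficient
  ∂(coeff of dy∧dz)/∂x - ∂(coeff of dx∧dz)/∂y + ∂(coeff of dx∧dy)/∂z
  = ∂/∂x (0) - ∂/∂y (-6*x - 4*z) + ∂/∂z (2*x - 2*y).
Each of these terms simplifies to sums of mixed partials that cancel in pairs. The result is 0 (by equality of mixed partials for smooth functions — Schwarz / Clairaut).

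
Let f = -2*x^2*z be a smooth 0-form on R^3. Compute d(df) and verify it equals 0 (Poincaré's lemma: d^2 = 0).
d(df) = 0

Step 1: df = sum_i (∂f/∂x_i) dx_i = (-4*x*z) dx + (0) dy + (-2*x^2) dz.
Step 2: Apply d again. Using the 1-form formula, the coefficient of dx ∧ dy in d(df) is ∂^2 f/∂x ∂y - ∂^2 f/∂y ∂x = (0) - (0) = 0 (equality of mixed partials for smooth f).
Similarly for dx ∧ dz and dy ∧ dz — all coefficients vanish. So d(df) = 0.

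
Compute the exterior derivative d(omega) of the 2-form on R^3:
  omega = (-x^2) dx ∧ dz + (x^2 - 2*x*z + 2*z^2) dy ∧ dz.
d(omega) = (2*x - 2*z) dx ∧ dy ∧ dz

For a 2-form omega = sum_{i<j} g_{ij} dx_i ∧ dx_j, the exterior derivative is
  d(omega) = sum_{i<j} d(g_{ij}) ∧ dx_i ∧ dx_j = sum_{i<j, k} (∂g_{ij}/∂x_k) dx_k ∧ dx_i ∧ dx_j.
Expand each term, using dx_k ∧ dx_i ∧ dx_j = sgn(permutation) dx_{(a)} ∧ dx_{(b)} ∧ dx_{(c)} with (a < b < c) sorted:
  d(x^2 - 2*x*z + 2*z^2) includes (∂/∂x)(x^2 - 2*x*z + 2*z^2) dx = (2*x - 2*z) dx, which multiplied by dy ∧ dz gives (2*x - 2*z) dx ∧ dy ∧ dz
Collecting like 3-forms: d(omega) = (2*x - 2*z) dx ∧ dy ∧ dz.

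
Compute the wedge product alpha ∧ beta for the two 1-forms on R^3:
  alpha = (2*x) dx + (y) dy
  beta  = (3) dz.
alpha ∧ beta = (6*x) dx ∧ dz + (3*y) dy ∧ dz

Distribute the wedge, using dx_i ∧ dx_j = -dx_j ∧ dx_i and dx_i ∧ dx_i = 0. For each pair (i, j) with i < j, the coefficient of dx_i ∧ dx_j in alpha ∧ beta is (alpha_i * beta_j - alpha_j * beta_i). Collecting: alpha ∧ beta = (6*x) dx ∧ dz + (3*y) dy ∧ dz.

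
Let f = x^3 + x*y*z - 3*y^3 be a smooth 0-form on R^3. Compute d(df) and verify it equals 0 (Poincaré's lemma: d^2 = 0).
d(df) = 0

Step 1: df = sum_i (∂f/∂x_i) dx_i = (3*x^2 + y*z) dx + (x*z - 9*y^2) dy + (x*y) dz.
Step 2: Apply d again. Using the 1-form formula, the coefficient of dx ∧ dy in d(df) is ∂^2 f/∂x ∂y - ∂^2 f/∂y ∂x = (z) - (z) = 0 (equality of mixed partials for smooth f).
Similarly for dx ∧ dz and dy ∧ dz — all coefficients vanish. So d(df) = 0.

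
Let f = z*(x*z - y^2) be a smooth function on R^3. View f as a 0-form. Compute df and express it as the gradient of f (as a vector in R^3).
df = (z^2) dx + (-2*y*z) dy + (2*x*z - y^2) dz; grad f = (z^2, -2*y*z, 2*x*z - y^2)

For a 0-form f, d f = (∂f/∂x) dx + (∂f/∂y) dy + (∂f/∂z) dz. The components of the vector representation are exactly the entries of grad f in Cartesian coordinates:
  ∂f/∂x = z^2
  ∂f/∂y = -2*y*z
  ∂f/∂z = 2*x*z - y^2.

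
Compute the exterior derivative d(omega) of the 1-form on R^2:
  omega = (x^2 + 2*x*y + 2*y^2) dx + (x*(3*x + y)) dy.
d(omega) = (4*x - 3*y) dx ∧ dy

For a 1-form omega = sum_i f_i dx_i, the exterior derivative is
  d(omega) = sum_{i < j} (∂f_j/∂x_i - ∂f_i/∂x_j) dx_i ∧ dx_j.
  coefficient of dx ∧ dy: ∂f_2/∂x - ∂f_1/∂y = ∂(x*(3*x + y))/∂x - ∂(x^2 + 2*x*y + 2*y^2)/∂y = 4*x - 3*y
Assembling: d(omega) = (4*x - 3*y) dx ∧ dy.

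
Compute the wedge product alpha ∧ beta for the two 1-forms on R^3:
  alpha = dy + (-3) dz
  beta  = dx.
alpha ∧ beta = (-1) dx ∧ dy + (3) dx ∧ dz

Distribute the wedge, using dx_i ∧ dx_j = -dx_j ∧ dx_i and dx_i ∧ dx_i = 0. For each pair (i, j) with i < j, the coefficient of dx_i ∧ dx_j in alpha ∧ beta is (alpha_i * beta_j - alpha_j * beta_i). Collecting: alpha ∧ beta = (-1) dx ∧ dy + (3) dx ∧ dz.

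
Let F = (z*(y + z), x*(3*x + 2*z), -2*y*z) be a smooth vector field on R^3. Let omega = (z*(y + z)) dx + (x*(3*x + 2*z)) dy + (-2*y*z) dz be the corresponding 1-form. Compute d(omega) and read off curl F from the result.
d(omega) = (-2*x - 2*z) dy ∧ dz + (y + 2*z) dz ∧ dx + (6*x + z) dx ∧ dy; curl F = (-2*x - 2*z, y + 2*z, 6*x + z)

d omega = sum_{i<j} (∂f_j/∂x_i - ∂f_i/∂x_j) dx_i ∧ dx_j. Under the identification (dy ∧ dz, dz ∧ dx, dx ∧ dy) ↔ (e_x, e_y, e_z), the coefficients are exactly the components of curl F. Compute:
  ∂R/∂y - ∂Q/∂z = (-2*z) - (2*x) = -2*x - 2*z
  ∂P/∂z - ∂R/∂x = (y + 2*z) - (0) = y + 2*z
  ∂Q/∂x - ∂P/∂y = (6*x + 2*z) - (z) = 6*x + z.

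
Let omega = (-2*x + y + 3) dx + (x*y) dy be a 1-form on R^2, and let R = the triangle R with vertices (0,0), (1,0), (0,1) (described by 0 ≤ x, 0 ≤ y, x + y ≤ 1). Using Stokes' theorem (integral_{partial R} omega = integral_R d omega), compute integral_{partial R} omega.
integral_(partial R) omega = -1/3

Stokes: integral_partial_R omega = integral_R d omega with d omega = (∂Q/∂x - ∂P/∂y) dx ∧ dy.
  ∂Q/∂x = y
  ∂P/∂y = 1
  integrand = ∂Q/∂x - ∂P/∂y = y - 1.
Integrating over R: integral_0^1 integral_0^{1-x} (y - 1) dy dx = -1/3.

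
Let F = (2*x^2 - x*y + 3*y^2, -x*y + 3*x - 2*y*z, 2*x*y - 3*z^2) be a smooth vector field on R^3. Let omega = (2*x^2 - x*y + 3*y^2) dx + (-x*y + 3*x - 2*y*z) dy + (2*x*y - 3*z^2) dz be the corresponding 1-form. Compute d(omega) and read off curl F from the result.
d(omega) = (2*x + 2*y) dy ∧ dz + (-2*y) dz ∧ dx + (x - 7*y + 3) dx ∧ dy; curl F = (2*x + 2*y, -2*y, x - 7*y + 3)

d omega = sum_{i<j} (∂f_j/∂x_i - ∂f_i/∂x_j) dx_i ∧ dx_j. Under the identification (dy ∧ dz, dz ∧ dx, dx ∧ dy) ↔ (e_x, e_y, e_z), the coefficients are exactly the components of curl F. Compute:
  ∂R/∂y - ∂Q/∂z = (2*x) - (-2*y) = 2*x + 2*y
  ∂P/∂z - ∂R/∂x = (0) - (2*y) = -2*y
  ∂Q/∂x - ∂P/∂y = (3 - y) - (-x + 6*y) = x - 7*y + 3.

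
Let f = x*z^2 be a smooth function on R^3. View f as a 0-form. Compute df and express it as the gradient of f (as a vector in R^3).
df = (z^2) dx + (0) dy + (2*x*z) dz; grad f = (z^2, 0, 2*x*z)

For a 0-form f, d f = (∂f/∂x) dx + (∂f/∂y) dy + (∂f/∂z) dz. The components of the vector representation are exactly the entries of grad f in Cartesian coordinates:
  ∂f/∂x = z^2
  ∂f/∂y = 0
  ∂f/∂z = 2*x*z.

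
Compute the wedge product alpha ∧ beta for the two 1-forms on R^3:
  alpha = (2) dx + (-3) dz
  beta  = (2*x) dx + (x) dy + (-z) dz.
alpha ∧ beta = (2*x) dx ∧ dy + (6*x - 2*z) dx ∧ dz + (3*x) dy ∧ dz

Distribute the wedge, using dx_i ∧ dx_j = -dx_j ∧ dx_i and dx_i ∧ dx_i = 0. For each pair (i, j) with i < j, the coefficient of dx_i ∧ dx_j in alpha ∧ beta is (alpha_i * beta_j - alpha_j * beta_i). Collecting: alpha ∧ beta = (2*x) dx ∧ dy + (6*x - 2*z) dx ∧ dz + (3*x) dy ∧ dz.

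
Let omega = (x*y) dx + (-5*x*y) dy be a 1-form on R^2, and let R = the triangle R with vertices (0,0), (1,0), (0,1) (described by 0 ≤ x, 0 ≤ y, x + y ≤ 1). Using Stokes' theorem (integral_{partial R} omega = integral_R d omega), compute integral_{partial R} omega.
integral_(partial R) omega = -1

Stokes: integral_partial_R omega = integral_R d omega with d omega = (∂Q/∂x - ∂P/∂y) dx ∧ dy.
  ∂Q/∂x = -5*y
  ∂P/∂y = x
  integrand = ∂Q/∂x - ∂P/∂y = -x - 5*y.
Integrating over R: integral_0^1 integral_0^{1-x} (-x - 5*y) dy dx = -1.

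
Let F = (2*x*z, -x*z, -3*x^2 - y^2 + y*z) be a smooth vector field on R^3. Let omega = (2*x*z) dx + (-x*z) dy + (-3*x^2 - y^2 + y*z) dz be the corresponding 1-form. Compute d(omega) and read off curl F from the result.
d(omega) = (x - 2*y + z) dy ∧ dz + (8*x) dz ∧ dx + (-z) dx ∧ dy; curl F = (x - 2*y + z, 8*x, -z)

d omega = sum_{i<j} (∂f_j/∂x_i - ∂f_i/∂x_j) dx_i ∧ dx_j. Under the identification (dy ∧ dz, dz ∧ dx, dx ∧ dy) ↔ (e_x, e_y, e_z), the coefficients are exactly the components of curl F. Compute:
  ∂R/∂y - ∂Q/∂z = (-2*y + z) - (-x) = x - 2*y + z
  ∂P/∂z - ∂R/∂x = (2*x) - (-6*x) = 8*x
  ∂Q/∂x - ∂P/∂y = (-z) - (0) = -z.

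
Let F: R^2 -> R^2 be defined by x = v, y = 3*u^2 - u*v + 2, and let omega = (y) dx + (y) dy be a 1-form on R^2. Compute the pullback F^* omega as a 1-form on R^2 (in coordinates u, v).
F^* omega = (18*u^3 - 9*u^2*v + u*v^2 + 12*u - 2*v) du + (-3*u^3 + u^2*v + 3*u^2 - u*v - 2*u + 2) dv

Using F^*(f dg) = (f ∘ F) d(g ∘ F), substitute each coordinate x_i by F_i(u, v) in f_i, and replace dx_i by d F_i = (∂F_i/∂u) du + (∂F_i/∂v) dv.
  For the x component: f_1(F) = 3*u^2 - u*v + 2; d F_1 = (0) du + (1) dv
  For the y component: f_2(F) = 3*u^2 - u*v + 2; d F_2 = (6*u - v) du + (-u) dv
Combining and collecting du, dv coefficients:
  coeff of du: 18*u^3 - 9*u^2*v + u*v^2 + 12*u - 2*v
  coeff of dv: -3*u^3 + u^2*v + 3*u^2 - u*v - 2*u + 2
F^* omega = (18*u^3 - 9*u^2*v + u*v^2 + 12*u - 2*v) du + (-3*u^3 + u^2*v + 3*u^2 - u*v - 2*u + 2) dv.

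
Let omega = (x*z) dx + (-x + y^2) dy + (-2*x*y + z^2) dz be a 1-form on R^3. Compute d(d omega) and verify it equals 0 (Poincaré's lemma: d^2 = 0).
d(d omega) = 0

Step 1: d omega = sum_{i<j} (∂f_j/∂x_i - ∂f_i/∂x_j) dx_i ∧ dx_j:
  coeff of dx ∧ dy: -1
  coeff of dx ∧ dz: -x - 2*y
  coeff of dy ∧ dz: -2*x
Step 2: Apply d again to each 2-form coefficient. The only possible 3-form in R^3 is dx ∧ dy ∧ dz, with coefficient
  ∂(coeff of dy∧dz)/∂x - ∂(coeff of dx∧dz)/∂y + ∂(coeff of dx∧dy)/∂z
  = ∂/∂x (-2*x) - ∂/∂y (-x - 2*y) + ∂/∂z (-1).
Each of these terms simplifies to sums of mixed partials that cancel in pairs. The result is 0 (by equality of mixed partials for smooth functions — Schwarz / Clairaut).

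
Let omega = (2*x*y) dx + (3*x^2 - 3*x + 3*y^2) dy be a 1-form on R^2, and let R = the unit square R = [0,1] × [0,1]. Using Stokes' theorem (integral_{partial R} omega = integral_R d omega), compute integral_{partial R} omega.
integral_(partial R) omega = -1

Stokes: integral_partial_R omega = integral_R d omega with d omega = (∂Q/∂x - ∂P/∂y) dx ∧ dy.
  ∂Q/∂x = 6*x - 3
  ∂P/∂y = 2*x
  integrand = ∂Q/∂x - ∂P/∂y = 4*x - 3.
Integrating over R: integral_0^1 integral_0^1 (4*x - 3) dx dy = -1.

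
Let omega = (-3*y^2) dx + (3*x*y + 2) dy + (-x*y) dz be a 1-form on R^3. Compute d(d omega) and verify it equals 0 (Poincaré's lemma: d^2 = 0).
d(d omega) = 0

Step 1: d omega = sum_{i<j} (∂f_j/∂x_i - ∂f_i/∂x_j) dx_i ∧ dx_j:
  coeff of dx ∧ dy: 9*y
  coeff of dx ∧ dz: -y
  coeff of dy ∧ dz: -x
Step 2: Apply d again to each 2-form coefficient. The only possible 3-form in R^3 is dx ∧ dy ∧ dz, with coefficient
  ∂(coeff of dy∧dz)/∂x - ∂(coeff of dx∧dz)/∂y + ∂(coeff of dx∧dy)/∂z
  = ∂/∂x (-x) - ∂/∂y (-y) + ∂/∂z (9*y).
Each of these terms simplifies to sums of mixed partials that cancel in pairs. The result is 0 (by equality of mixed partials for smooth functions — Schwarz / Clairaut).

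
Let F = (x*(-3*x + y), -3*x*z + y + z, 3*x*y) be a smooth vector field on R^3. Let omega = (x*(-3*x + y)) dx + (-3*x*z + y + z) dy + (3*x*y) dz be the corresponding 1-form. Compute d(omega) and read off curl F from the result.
d(omega) = (6*x - 1) dy ∧ dz + (-3*y) dz ∧ dx + (-x - 3*z) dx ∧ dy; curl F = (6*x - 1, -3*y, -x - 3*z)

d omega = sum_{i<j} (∂f_j/∂x_i - ∂f_i/∂x_j) dx_i ∧ dx_j. Under the identification (dy ∧ dz, dz ∧ dx, dx ∧ dy) ↔ (e_x, e_y, e_z), the coefficients are exactly the components of curl F. Compute:
  ∂R/∂y - ∂Q/∂z = (3*x) - (1 - 3*x) = 6*x - 1
  ∂P/∂z - ∂R/∂x = (0) - (3*y) = -3*y
  ∂Q/∂x - ∂P/∂y = (-3*z) - (x) = -x - 3*z.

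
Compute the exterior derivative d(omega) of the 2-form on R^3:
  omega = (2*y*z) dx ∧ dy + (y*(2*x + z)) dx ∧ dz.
d(omega) = (-2*x + 2*y - z) dx ∧ dy ∧ dz

For a 2-form omega = sum_{i<j} g_{ij} dx_i ∧ dx_j, the exterior derivative is
  d(omega) = sum_{i<j} d(g_{ij}) ∧ dx_i ∧ dx_j = sum_{i<j, k} (∂g_{ij}/∂x_k) dx_k ∧ dx_i ∧ dx_j.
Expand each term, using dx_k ∧ dx_i ∧ dx_j = sgn(permutation) dx_{(a)} ∧ dx_{(b)} ∧ dx_{(c)} with (a < b < c) sorted:
  d(2*y*z) includes (∂/∂z)(2*y*z) dz = (2*y) dz, which multiplied by dx ∧ dy gives (2*y) dx ∧ dy ∧ dz
  d(y*(2*x + z)) includes (∂/∂y)(y*(2*x + z)) dy = (2*x + z) dy, which multiplied by dx ∧ dz gives (-2*x - z) dx ∧ dy ∧ dz
Collecting like 3-forms: d(omega) = (-2*x + 2*y - z) dx ∧ dy ∧ dz.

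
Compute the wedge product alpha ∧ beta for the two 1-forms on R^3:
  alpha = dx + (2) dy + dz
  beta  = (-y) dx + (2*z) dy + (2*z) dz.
alpha ∧ beta = (2*y + 2*z) dx ∧ dy + (y + 2*z) dx ∧ dz + (2*z) dy ∧ dz

Distribute the wedge, using dx_i ∧ dx_j = -dx_j ∧ dx_i and dx_i ∧ dx_i = 0. For each pair (i, j) with i < j, the coefficient of dx_i ∧ dx_j in alpha ∧ beta is (alpha_i * beta_j - alpha_j * beta_i). Collecting: alpha ∧ beta = (2*y + 2*z) dx ∧ dy + (y + 2*z) dx ∧ dz + (2*z) dy ∧ dz.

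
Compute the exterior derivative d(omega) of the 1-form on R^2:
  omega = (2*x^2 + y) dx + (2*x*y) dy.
d(omega) = (2*y - 1) dx ∧ dy

For a 1-form omega = sum_i f_i dx_i, the exterior derivative is
  d(omega) = sum_{i < j} (∂f_j/∂x_i - ∂f_i/∂x_j) dx_i ∧ dx_j.
  coefficient of dx ∧ dy: ∂f_2/∂x - ∂f_1/∂y = ∂(2*x*y)/∂x - ∂(2*x^2 + y)/∂y = 2*y - 1
Assembling: d(omega) = (2*y - 1) dx ∧ dy.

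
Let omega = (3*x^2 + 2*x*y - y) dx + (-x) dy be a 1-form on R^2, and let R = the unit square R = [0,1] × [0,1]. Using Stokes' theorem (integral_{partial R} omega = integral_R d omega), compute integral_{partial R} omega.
integral_(partial R) omega = -1

Stokes: integral_partial_R omega = integral_R d omega with d omega = (∂Q/∂x - ∂P/∂y) dx ∧ dy.
  ∂Q/∂x = -1
  ∂P/∂y = 2*x - 1
  integrand = ∂Q/∂x - ∂P/∂y = -2*x.
Integrating over R: integral_0^1 integral_0^1 (-2*x) dx dy = -1.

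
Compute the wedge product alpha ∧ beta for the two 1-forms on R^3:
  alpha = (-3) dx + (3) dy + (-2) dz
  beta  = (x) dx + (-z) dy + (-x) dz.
alpha ∧ beta = (-3*x + 3*z) dx ∧ dy + (5*x) dx ∧ dz + (-3*x - 2*z) dy ∧ dz

Distribute the wedge, using dx_i ∧ dx_j = -dx_j ∧ dx_i and dx_i ∧ dx_i = 0. For each pair (i, j) with i < j, the coefficient of dx_i ∧ dx_j in alpha ∧ beta is (alpha_i * beta_j - alpha_j * beta_i). Collecting: alpha ∧ beta = (-3*x + 3*z) dx ∧ dy + (5*x) dx ∧ dz + (-3*x - 2*z) dy ∧ dz.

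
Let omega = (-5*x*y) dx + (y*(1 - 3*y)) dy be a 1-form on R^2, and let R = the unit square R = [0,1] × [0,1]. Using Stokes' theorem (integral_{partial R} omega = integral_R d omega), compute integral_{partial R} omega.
integral_(partial R) omega = 5/2

Stokes: integral_partial_R omega = integral_R d omega with d omega = (∂Q/∂x - ∂P/∂y) dx ∧ dy.
  ∂Q/∂x = 0
  ∂P/∂y = -5*x
  integrand = ∂Q/∂x - ∂P/∂y = 5*x.
Integrating over R: integral_0^1 integral_0^1 (5*x) dx dy = 5/2.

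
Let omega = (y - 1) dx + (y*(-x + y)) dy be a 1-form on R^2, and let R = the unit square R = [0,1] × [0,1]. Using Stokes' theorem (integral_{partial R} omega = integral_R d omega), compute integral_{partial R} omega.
integral_(partial R) omega = -3/2

Stokes: integral_partial_R omega = integral_R d omega with d omega = (∂Q/∂x - ∂P/∂y) dx ∧ dy.
  ∂Q/∂x = -y
  ∂P/∂y = 1
  integrand = ∂Q/∂x - ∂P/∂y = -y - 1.
Integrating over R: integral_0^1 integral_0^1 (-y - 1) dx dy = -3/2.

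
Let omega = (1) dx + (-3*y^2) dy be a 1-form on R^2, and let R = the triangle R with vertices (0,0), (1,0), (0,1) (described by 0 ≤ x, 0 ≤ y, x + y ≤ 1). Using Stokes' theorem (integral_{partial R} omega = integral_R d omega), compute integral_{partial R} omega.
integral_(partial R) omega = 0

Stokes: integral_partial_R omega = integral_R d omega with d omega = (∂Q/∂x - ∂P/∂y) dx ∧ dy.
  ∂Q/∂x = 0
  ∂P/∂y = 0
  integrand = ∂Q/∂x - ∂P/∂y = 0.
Integrating over R: integral_0^1 integral_0^{1-x} (0) dy dx = 0.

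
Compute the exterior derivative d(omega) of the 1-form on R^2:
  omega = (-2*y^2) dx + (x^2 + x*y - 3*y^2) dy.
d(omega) = (2*x + 5*y) dx ∧ dy

For a 1-form omega = sum_i f_i dx_i, the exterior derivative is
  d(omega) = sum_{i < j} (∂f_j/∂x_i - ∂f_i/∂x_j) dx_i ∧ dx_j.
  coefficient of dx ∧ dy: ∂f_2/∂x - ∂f_1/∂y = ∂(x^2 + x*y - 3*y^2)/∂x - ∂(-2*y^2)/∂y = 2*x + 5*y
Assembling: d(omega) = (2*x + 5*y) dx ∧ dy.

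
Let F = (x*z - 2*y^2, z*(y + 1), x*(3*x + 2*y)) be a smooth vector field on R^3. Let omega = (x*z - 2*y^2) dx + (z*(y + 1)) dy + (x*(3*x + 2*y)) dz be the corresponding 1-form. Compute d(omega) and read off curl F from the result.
d(omega) = (2*x - y - 1) dy ∧ dz + (-5*x - 2*y) dz ∧ dx + (4*y) dx ∧ dy; curl F = (2*x - y - 1, -5*x - 2*y, 4*y)

d omega = sum_{i<j} (∂f_j/∂x_i - ∂f_i/∂x_j) dx_i ∧ dx_j. Under the identification (dy ∧ dz, dz ∧ dx, dx ∧ dy) ↔ (e_x, e_y, e_z), the coefficients are exactly the components of curl F. Compute:
  ∂R/∂y - ∂Q/∂z = (2*x) - (y + 1) = 2*x - y - 1
  ∂P/∂z - ∂R/∂x = (x) - (6*x + 2*y) = -5*x - 2*y
  ∂Q/∂x - ∂P/∂y = (0) - (-4*y) = 4*y.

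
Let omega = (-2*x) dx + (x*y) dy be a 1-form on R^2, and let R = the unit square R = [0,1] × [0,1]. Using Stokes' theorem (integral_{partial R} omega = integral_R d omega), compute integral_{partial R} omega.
integral_(partial R) omega = 1/2

Stokes: integral_partial_R omega = integral_R d omega with d omega = (∂Q/∂x - ∂P/∂y) dx ∧ dy.
  ∂Q/∂x = y
  ∂P/∂y = 0
  integrand = ∂Q/∂x - ∂P/∂y = y.
Integrating over R: integral_0^1 integral_0^1 (y) dx dy = 1/2.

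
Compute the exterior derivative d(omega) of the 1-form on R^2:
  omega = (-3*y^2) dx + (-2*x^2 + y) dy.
d(omega) = (-4*x + 6*y) dx ∧ dy

For a 1-form omega = sum_i f_i dx_i, the exterior derivative is
  d(omega) = sum_{i < j} (∂f_j/∂x_i - ∂f_i/∂x_j) dx_i ∧ dx_j.
  coefficient of dx ∧ dy: ∂f_2/∂x - ∂f_1/∂y = ∂(-2*x^2 + y)/∂x - ∂(-3*y^2)/∂y = -4*x + 6*y
Assembling: d(omega) = (-4*x + 6*y) dx ∧ dy.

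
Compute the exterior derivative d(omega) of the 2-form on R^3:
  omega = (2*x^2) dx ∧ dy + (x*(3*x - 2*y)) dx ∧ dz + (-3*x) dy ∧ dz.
d(omega) = (2*x - 3) dx ∧ dy ∧ dz

For a 2-form omega = sum_{i<j} g_{ij} dx_i ∧ dx_j, the exterior derivative is
  d(omega) = sum_{i<j} d(g_{ij}) ∧ dx_i ∧ dx_j = sum_{i<j, k} (∂g_{ij}/∂x_k) dx_k ∧ dx_i ∧ dx_j.
Expand each term, using dx_k ∧ dx_i ∧ dx_j = sgn(permutation) dx_{(a)} ∧ dx_{(b)} ∧ dx_{(c)} with (a < b < c) sorted:
  d(x*(3*x - 2*y)) includes (∂/∂y)(x*(3*x - 2*y)) dy = (-2*x) dy, which multiplied by dx ∧ dz gives (2*x) dx ∧ dy ∧ dz
  d(-3*x) includes (∂/∂x)(-3*x) dx = (-3) dx, which multiplied by dy ∧ dz gives (-3) dx ∧ dy ∧ dz
Collecting like 3-forms: d(omega) = (2*x - 3) dx ∧ dy ∧ dz.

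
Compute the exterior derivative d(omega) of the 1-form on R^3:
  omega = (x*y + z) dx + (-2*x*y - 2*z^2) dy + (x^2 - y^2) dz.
d(omega) = (-x - 2*y) dx ∧ dy + (2*x - 1) dx ∧ dz + (-2*y + 4*z) dy ∧ dz

For a 1-form omega = sum_i f_i dx_i, the exterior derivative is
  d(omega) = sum_{i < j} (∂f_j/∂x_i - ∂f_i/∂x_j) dx_i ∧ dx_j.
  coefficient of dx ∧ dy: ∂f_2/∂x - ∂f_1/∂y = ∂(-2*x*y - 2*z^2)/∂x - ∂(x*y + z)/∂y = -x - 2*y
  coefficient of dx ∧ dz: ∂f_3/∂x - ∂f_1/∂z = ∂(x^2 - y^2)/∂x - ∂(x*y + z)/∂z = 2*x - 1
  coefficient of dy ∧ dz: ∂f_3/∂y - ∂f_2/∂z = ∂(x^2 - y^2)/∂y - ∂(-2*x*y - 2*z^2)/∂z = -2*y + 4*z
Assembling: d(omega) = (-x - 2*y) dx ∧ dy + (2*x - 1) dx ∧ dz + (-2*y + 4*z) dy ∧ dz.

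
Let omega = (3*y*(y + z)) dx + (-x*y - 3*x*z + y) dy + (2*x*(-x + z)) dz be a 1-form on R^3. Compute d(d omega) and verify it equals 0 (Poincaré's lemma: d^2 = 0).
d(d omega) = 0

Step 1: d omega = sum_{i<j} (∂f_j/∂x_i - ∂f_i/∂x_j) dx_i ∧ dx_j:
  coeff of dx ∧ dy: -7*y - 6*z
  coeff of dx ∧ dz: -4*x - 3*y + 2*z
  coeff of dy ∧ dz: 3*x
Step 2: Apply d again to each 2-form coefficient. The only possible 3-form in R^3 is dx ∧ dy ∧ dz, with coefficient
  ∂(coeff of dy∧dz)/∂x - ∂(coeff of dx∧dz)/∂y + ∂(coeff of dx∧dy)/∂z
  = ∂/∂x (3*x) - ∂/∂y (-4*x - 3*y + 2*z) + ∂/∂z (-7*y - 6*z).
Each of these terms simplifies to sums of mixed partials that cancel in pairs. The result is 0 (by equality of mixed partials for smooth functions — Schwarz / Clairaut).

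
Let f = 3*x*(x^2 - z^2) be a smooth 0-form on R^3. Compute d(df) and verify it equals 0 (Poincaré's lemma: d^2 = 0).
d(df) = 0

Step 1: df = sum_i (∂f/∂x_i) dx_i = (9*x^2 - 3*z^2) dx + (0) dy + (-6*x*z) dz.
Step 2: Apply d again. Using the 1-form formula, the coefficient of dx ∧ dy in d(df) is ∂^2 f/∂x ∂y - ∂^2 f/∂y ∂x = (0) - (0) = 0 (equality of mixed partials for smooth f).
Similarly for dx ∧ dz and dy ∧ dz — all coefficients vanish. So d(df) = 0.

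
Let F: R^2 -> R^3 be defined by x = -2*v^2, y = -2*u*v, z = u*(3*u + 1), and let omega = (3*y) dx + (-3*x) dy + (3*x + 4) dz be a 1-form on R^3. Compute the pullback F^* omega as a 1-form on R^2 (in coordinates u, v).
F^* omega = (-36*u*v^2 + 24*u - 12*v^3 - 6*v^2 + 4) du + (12*u*v^2) dv

Using F^*(f dg) = (f ∘ F) d(g ∘ F), substitute each coordinate x_i by F_i(u, v) in f_i, and replace dx_i by d F_i = (∂F_i/∂u) du + (∂F_i/∂v) dv.
  For the x component: f_1(F) = -6*u*v; d F_1 = (0) du + (-4*v) dv
  For the y component: f_2(F) = 6*v^2; d F_2 = (-2*v) du + (-2*u) dv
  For the z component: f_3(F) = 4 - 6*v^2; d F_3 = (6*u + 1) du + (0) dv
Combining and collecting du, dv coefficients:
  coeff of du: -36*u*v^2 + 24*u - 12*v^3 - 6*v^2 + 4
  coeff of dv: 12*u*v^2
F^* omega = (-36*u*v^2 + 24*u - 12*v^3 - 6*v^2 + 4) du + (12*u*v^2) dv.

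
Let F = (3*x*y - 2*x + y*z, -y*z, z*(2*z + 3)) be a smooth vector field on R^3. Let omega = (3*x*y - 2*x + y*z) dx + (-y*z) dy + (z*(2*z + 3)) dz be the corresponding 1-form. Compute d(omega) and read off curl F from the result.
d(omega) = (y) dy ∧ dz + (y) dz ∧ dx + (-3*x - z) dx ∧ dy; curl F = (y, y, -3*x - z)

d omega = sum_{i<j} (∂f_j/∂x_i - ∂f_i/∂x_j) dx_i ∧ dx_j. Under the identification (dy ∧ dz, dz ∧ dx, dx ∧ dy) ↔ (e_x, e_y, e_z), the coefficients are exactly the components of curl F. Compute:
  ∂R/∂y - ∂Q/∂z = (0) - (-y) = y
  ∂P/∂z - ∂R/∂x = (y) - (0) = y
  ∂Q/∂x - ∂P/∂y = (0) - (3*x + z) = -3*x - z.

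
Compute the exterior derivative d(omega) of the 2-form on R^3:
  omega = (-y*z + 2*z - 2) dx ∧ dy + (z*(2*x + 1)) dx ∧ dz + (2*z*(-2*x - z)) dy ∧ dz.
d(omega) = (-y - 4*z + 2) dx ∧ dy ∧ dz

For a 2-form omega = sum_{i<j} g_{ij} dx_i ∧ dx_j, the exterior derivative is
  d(omega) = sum_{i<j} d(g_{ij}) ∧ dx_i ∧ dx_j = sum_{i<j, k} (∂g_{ij}/∂x_k) dx_k ∧ dx_i ∧ dx_j.
Expand each term, using dx_k ∧ dx_i ∧ dx_j = sgn(permutation) dx_{(a)} ∧ dx_{(b)} ∧ dx_{(c)} with (a < b < c) sorted:
  d(-y*z + 2*z - 2) includes (∂/∂z)(-y*z + 2*z - 2) dz = (2 - y) dz, which multiplied by dx ∧ dy gives (2 - y) dx ∧ dy ∧ dz
  d(2*z*(-2*x - z)) includes (∂/∂x)(2*z*(-2*x - z)) dx = (-4*z) dx, which multiplied by dy ∧ dz gives (-4*z) dx ∧ dy ∧ dz
Collecting like 3-forms: d(omega) = (-y - 4*z + 2) dx ∧ dy ∧ dz.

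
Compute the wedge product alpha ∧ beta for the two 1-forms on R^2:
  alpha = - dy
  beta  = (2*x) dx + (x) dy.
alpha ∧ beta = (2*x) dx ∧ dy

Distribute the wedge, using dx_i ∧ dx_j = -dx_j ∧ dx_i and dx_i ∧ dx_i = 0. For each pair (i, j) with i < j, the coefficient of dx_i ∧ dx_j in alpha ∧ beta is (alpha_i * beta_j - alpha_j * beta_i). Collecting: alpha ∧ beta = (2*x) dx ∧ dy.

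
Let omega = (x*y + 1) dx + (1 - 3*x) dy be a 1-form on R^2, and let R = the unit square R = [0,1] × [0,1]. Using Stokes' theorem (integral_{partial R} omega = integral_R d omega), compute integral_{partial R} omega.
integral_(partial R) omega = -7/2

Stokes: integral_partial_R omega = integral_R d omega with d omega = (∂Q/∂x - ∂P/∂y) dx ∧ dy.
  ∂Q/∂x = -3
  ∂P/∂y = x
  integrand = ∂Q/∂x - ∂P/∂y = -x - 3.
Integrating over R: integral_0^1 integral_0^1 (-x - 3) dx dy = -7/2.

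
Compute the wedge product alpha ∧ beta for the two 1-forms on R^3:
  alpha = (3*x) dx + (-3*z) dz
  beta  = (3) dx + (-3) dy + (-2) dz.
alpha ∧ beta = (-9*x) dx ∧ dy + (-6*x + 9*z) dx ∧ dz + (-9*z) dy ∧ dz

Distribute the wedge, using dx_i ∧ dx_j = -dx_j ∧ dx_i and dx_i ∧ dx_i = 0. For each pair (i, j) with i < j, the coefficient of dx_i ∧ dx_j in alpha ∧ beta is (alpha_i * beta_j - alpha_j * beta_i). Collecting: alpha ∧ beta = (-9*x) dx ∧ dy + (-6*x + 9*z) dx ∧ dz + (-9*z) dy ∧ dz.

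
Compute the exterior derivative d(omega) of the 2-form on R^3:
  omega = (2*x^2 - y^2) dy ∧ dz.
d(omega) = (4*x) dx ∧ dy ∧ dz

For a 2-form omega = sum_{i<j} g_{ij} dx_i ∧ dx_j, the exterior derivative is
  d(omega) = sum_{i<j} d(g_{ij}) ∧ dx_i ∧ dx_j = sum_{i<j, k} (∂g_{ij}/∂x_k) dx_k ∧ dx_i ∧ dx_j.
Expand each term, using dx_k ∧ dx_i ∧ dx_j = sgn(permutation) dx_{(a)} ∧ dx_{(b)} ∧ dx_{(c)} with (a < b < c) sorted:
  d(2*x^2 - y^2) includes (∂/∂x)(2*x^2 - y^2) dx = (4*x) dx, which multiplied by dy ∧ dz gives (4*x) dx ∧ dy ∧ dz
Collecting like 3-forms: d(omega) = (4*x) dx ∧ dy ∧ dz.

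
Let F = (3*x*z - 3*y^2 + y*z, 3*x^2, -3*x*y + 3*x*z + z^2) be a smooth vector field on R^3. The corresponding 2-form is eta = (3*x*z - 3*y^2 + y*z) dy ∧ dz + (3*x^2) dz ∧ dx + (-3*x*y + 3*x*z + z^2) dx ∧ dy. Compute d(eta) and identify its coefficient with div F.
d(eta) = (3*x + 5*z) dx ∧ dy ∧ dz; div F = 3*x + 5*z

For a 2-form in R^3 of the form above, applying d gives a 3-form with coefficient ∂P/∂x + ∂Q/∂y + ∂R/∂z:
  ∂P/∂x = 3*z
  ∂Q/∂y = 0
  ∂R/∂z = 3*x + 2*z
Sum = 3*x + 5*z, which is exactly div F.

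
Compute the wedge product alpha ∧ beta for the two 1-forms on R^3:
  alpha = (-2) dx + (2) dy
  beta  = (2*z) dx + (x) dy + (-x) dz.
alpha ∧ beta = (-2*x - 4*z) dx ∧ dy + (2*x) dx ∧ dz + (-2*x) dy ∧ dz

Distribute the wedge, using dx_i ∧ dx_j = -dx_j ∧ dx_i and dx_i ∧ dx_i = 0. For each pair (i, j) with i < j, the coefficient of dx_i ∧ dx_j in alpha ∧ beta is (alpha_i * beta_j - alpha_j * beta_i). Collecting: alpha ∧ beta = (-2*x - 4*z) dx ∧ dy + (2*x) dx ∧ dz + (-2*x) dy ∧ dz.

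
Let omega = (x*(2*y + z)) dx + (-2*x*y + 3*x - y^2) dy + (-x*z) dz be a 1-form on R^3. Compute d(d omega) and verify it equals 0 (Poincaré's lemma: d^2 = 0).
d(d omega) = 0

Step 1: d omega = sum_{i<j} (∂f_j/∂x_i - ∂f_i/∂x_j) dx_i ∧ dx_j:
  coeff of dx ∧ dy: -2*x - 2*y + 3
  coeff of dx ∧ dz: -x - z
  coeff of dy ∧ dz: 0
Step 2: Apply d again to each 2-form coefficient. The only possible 3-form in R^3 is dx ∧ dy ∧ dz, with coefficient
  ∂(coeff of dy∧dz)/∂x - ∂(coeff of dx∧dz)/∂y + ∂(coeff of dx∧dy)/∂z
  = ∂/∂x (0) - ∂/∂y (-x - z) + ∂/∂z (-2*x - 2*y + 3).
Each of these terms simplifies to sums of mixed partials that cancel in pairs. The result is 0 (by equality of mixed partials for smooth functions — Schwarz / Clairaut).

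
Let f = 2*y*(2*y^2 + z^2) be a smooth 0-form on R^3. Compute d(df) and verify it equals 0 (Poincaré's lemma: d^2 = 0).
d(df) = 0

Step 1: df = sum_i (∂f/∂x_i) dx_i = (0) dx + (12*y^2 + 2*z^2) dy + (4*y*z) dz.
Step 2: Apply d again. Using the 1-form formula, the coefficient of dx ∧ dy in d(df) is ∂^2 f/∂x ∂y - ∂^2 f/∂y ∂x = (0) - (0) = 0 (equality of mixed partials for smooth f).
Similarly for dx ∧ dz and dy ∧ dz — all coefficients vanish. So d(df) = 0.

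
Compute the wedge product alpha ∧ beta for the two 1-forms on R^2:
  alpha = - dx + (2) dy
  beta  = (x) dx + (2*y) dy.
alpha ∧ beta = (-2*x - 2*y) dx ∧ dy

Distribute the wedge, using dx_i ∧ dx_j = -dx_j ∧ dx_i and dx_i ∧ dx_i = 0. For each pair (i, j) with i < j, the coefficient of dx_i ∧ dx_j in alpha ∧ beta is (alpha_i * beta_j - alpha_j * beta_i). Collecting: alpha ∧ beta = (-2*x - 2*y) dx ∧ dy.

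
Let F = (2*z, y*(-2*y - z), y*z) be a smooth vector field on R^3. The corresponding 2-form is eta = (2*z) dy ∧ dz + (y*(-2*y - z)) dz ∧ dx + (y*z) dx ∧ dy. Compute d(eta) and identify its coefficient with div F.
d(eta) = (-3*y - z) dx ∧ dy ∧ dz; div F = -3*y - z

For a 2-form in R^3 of the form above, applying d gives a 3-form with coefficient ∂P/∂x + ∂Q/∂y + ∂R/∂z:
  ∂P/∂x = 0
  ∂Q/∂y = -4*y - z
  ∂R/∂z = y
Sum = -3*y - z, which is exactly div F.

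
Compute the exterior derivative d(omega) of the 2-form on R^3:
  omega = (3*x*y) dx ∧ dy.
d(omega) = 0

For a 2-form omega = sum_{i<j} g_{ij} dx_i ∧ dx_j, the exterior derivative is
  d(omega) = sum_{i<j} d(g_{ij}) ∧ dx_i ∧ dx_j = sum_{i<j, k} (∂g_{ij}/∂x_k) dx_k ∧ dx_i ∧ dx_j.
Expand each term, using dx_k ∧ dx_i ∧ dx_j = sgn(permutation) dx_{(a)} ∧ dx_{(b)} ∧ dx_{(c)} with (a < b < c) sorted:

Collecting like 3-forms: d(omega) = 0.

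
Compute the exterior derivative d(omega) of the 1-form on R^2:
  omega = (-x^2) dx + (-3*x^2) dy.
d(omega) = (-6*x) dx ∧ dy

For a 1-form omega = sum_i f_i dx_i, the exterior derivative is
  d(omega) = sum_{i < j} (∂f_j/∂x_i - ∂f_i/∂x_j) dx_i ∧ dx_j.
  coefficient of dx ∧ dy: ∂f_2/∂x - ∂f_1/∂y = ∂(-3*x^2)/∂x - ∂(-x^2)/∂y = -6*x
Assembling: d(omega) = (-6*x) dx ∧ dy.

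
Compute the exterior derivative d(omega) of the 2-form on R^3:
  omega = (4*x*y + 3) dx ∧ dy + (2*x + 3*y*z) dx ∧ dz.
d(omega) = (-3*z) dx ∧ dy ∧ dz

For a 2-form omega = sum_{i<j} g_{ij} dx_i ∧ dx_j, the exterior derivative is
  d(omega) = sum_{i<j} d(g_{ij}) ∧ dx_i ∧ dx_j = sum_{i<j, k} (∂g_{ij}/∂x_k) dx_k ∧ dx_i ∧ dx_j.
Expand each term, using dx_k ∧ dx_i ∧ dx_j = sgn(permutation) dx_{(a)} ∧ dx_{(b)} ∧ dx_{(c)} with (a < b < c) sorted:
  d(2*x + 3*y*z) includes (∂/∂y)(2*x + 3*y*z) dy = (3*z) dy, which multiplied by dx ∧ dz gives (-3*z) dx ∧ dy ∧ dz
Collecting like 3-forms: d(omega) = (-3*z) dx ∧ dy ∧ dz.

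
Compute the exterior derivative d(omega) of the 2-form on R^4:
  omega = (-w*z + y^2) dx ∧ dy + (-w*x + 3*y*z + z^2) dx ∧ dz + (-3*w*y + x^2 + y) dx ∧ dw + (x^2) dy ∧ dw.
d(omega) = (-w - 3*z) dx ∧ dy ∧ dz + (3*w + 2*x - z - 1) dx ∧ dy ∧ dw + (-x) dx ∧ dz ∧ dw

For a 2-form omega = sum_{i<j} g_{ij} dx_i ∧ dx_j, the exterior derivative is
  d(omega) = sum_{i<j} d(g_{ij}) ∧ dx_i ∧ dx_j = sum_{i<j, k} (∂g_{ij}/∂x_k) dx_k ∧ dx_i ∧ dx_j.
Expand each term, using dx_k ∧ dx_i ∧ dx_j = sgn(permutation) dx_{(a)} ∧ dx_{(b)} ∧ dx_{(c)} with (a < b < c) sorted:
  d(-w*z + y^2) includes (∂/∂z)(-w*z + y^2) dz = (-w) dz, which multiplied by dx ∧ dy gives (-w) dx ∧ dy ∧ dz
  d(-w*z + y^2) includes (∂/∂w)(-w*z + y^2) dw = (-z) dw, which multiplied by dx ∧ dy gives (-z) dx ∧ dy ∧ dw
  d(-w*x + 3*y*z + z^2) includes (∂/∂y)(-w*x + 3*y*z + z^2) dy = (3*z) dy, which multiplied by dx ∧ dz gives (-3*z) dx ∧ dy ∧ dz
  d(-w*x + 3*y*z + z^2) includes (∂/∂w)(-w*x + 3*y*z + z^2) dw = (-x) dw, which multiplied by dx ∧ dz gives (-x) dx ∧ dz ∧ dw
  d(-3*w*y + x^2 + y) includes (∂/∂y)(-3*w*y + x^2 + y) dy = (1 - 3*w) dy, which multiplied by dx ∧ dw gives (3*w - 1) dx ∧ dy ∧ dw
  d(x^2) includes (∂/∂x)(x^2) dx = (2*x) dx, which multiplied by dy ∧ dw gives (2*x) dx ∧ dy ∧ dw
Collecting like 3-forms: d(omega) = (-w - 3*z) dx ∧ dy ∧ dz + (3*w + 2*x - z - 1) dx ∧ dy ∧ dw + (-x) dx ∧ dz ∧ dw.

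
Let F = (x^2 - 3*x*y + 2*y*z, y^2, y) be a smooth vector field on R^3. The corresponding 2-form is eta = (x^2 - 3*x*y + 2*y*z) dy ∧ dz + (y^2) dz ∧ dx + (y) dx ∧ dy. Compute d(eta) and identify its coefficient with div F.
d(eta) = (2*x - y) dx ∧ dy ∧ dz; div F = 2*x - y

For a 2-form in R^3 of the form above, applying d gives a 3-form with coefficient ∂P/∂x + ∂Q/∂y + ∂R/∂z:
  ∂P/∂x = 2*x - 3*y
  ∂Q/∂y = 2*y
  ∂R/∂z = 0
Sum = 2*x - y, which is exactly div F.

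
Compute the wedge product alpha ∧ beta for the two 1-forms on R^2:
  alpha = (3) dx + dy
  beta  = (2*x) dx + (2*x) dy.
alpha ∧ beta = (4*x) dx ∧ dy

Distribute the wedge, using dx_i ∧ dx_j = -dx_j ∧ dx_i and dx_i ∧ dx_i = 0. For each pair (i, j) with i < j, the coefficient of dx_i ∧ dx_j in alpha ∧ beta is (alpha_i * beta_j - alpha_j * beta_i). Collecting: alpha ∧ beta = (4*x) dx ∧ dy.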